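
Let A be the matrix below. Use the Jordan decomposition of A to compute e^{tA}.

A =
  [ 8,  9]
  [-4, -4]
e^{tA} =
  [6*t*exp(2*t) + exp(2*t), 9*t*exp(2*t)]
  [-4*t*exp(2*t), -6*t*exp(2*t) + exp(2*t)]

Strategy: write A = P · J · P⁻¹ where J is a Jordan canonical form, so e^{tA} = P · e^{tJ} · P⁻¹, and e^{tJ} can be computed block-by-block.

A has Jordan form
J =
  [2, 1]
  [0, 2]
(up to reordering of blocks).

Per-block formulas:
  For a 2×2 Jordan block J_2(2): exp(t · J_2(2)) = e^(2t)·(I + t·N), where N is the 2×2 nilpotent shift.

After assembling e^{tJ} and conjugating by P, we get:

e^{tA} =
  [6*t*exp(2*t) + exp(2*t), 9*t*exp(2*t)]
  [-4*t*exp(2*t), -6*t*exp(2*t) + exp(2*t)]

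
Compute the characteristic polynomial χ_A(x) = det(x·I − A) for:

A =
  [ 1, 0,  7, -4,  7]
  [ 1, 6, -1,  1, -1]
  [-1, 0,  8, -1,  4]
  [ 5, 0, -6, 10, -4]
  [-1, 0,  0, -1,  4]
x^5 - 29*x^4 + 336*x^3 - 1944*x^2 + 5616*x - 6480

Expanding det(x·I − A) (e.g. by cofactor expansion or by noting that A is similar to its Jordan form J, which has the same characteristic polynomial as A) gives
  χ_A(x) = x^5 - 29*x^4 + 336*x^3 - 1944*x^2 + 5616*x - 6480
which factors as (x - 6)^4*(x - 5). The eigenvalues (with algebraic multiplicities) are λ = 5 with multiplicity 1, λ = 6 with multiplicity 4.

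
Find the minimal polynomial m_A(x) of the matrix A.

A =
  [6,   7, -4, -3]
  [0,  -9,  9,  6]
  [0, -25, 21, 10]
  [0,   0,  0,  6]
x^3 - 18*x^2 + 108*x - 216

The characteristic polynomial is χ_A(x) = (x - 6)^4, so the eigenvalues are known. The minimal polynomial is
  m_A(x) = Π_λ (x − λ)^{k_λ}
where k_λ is the size of the *largest* Jordan block for λ (equivalently, the smallest k with (A − λI)^k v = 0 for every generalised eigenvector v of λ).

  λ = 6: largest Jordan block has size 3, contributing (x − 6)^3

So m_A(x) = (x - 6)^3 = x^3 - 18*x^2 + 108*x - 216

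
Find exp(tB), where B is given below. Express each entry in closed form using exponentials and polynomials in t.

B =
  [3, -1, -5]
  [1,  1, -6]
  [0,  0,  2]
e^{tB} =
  [t*exp(2*t) + exp(2*t), -t*exp(2*t), t^2*exp(2*t)/2 - 5*t*exp(2*t)]
  [t*exp(2*t), -t*exp(2*t) + exp(2*t), t^2*exp(2*t)/2 - 6*t*exp(2*t)]
  [0, 0, exp(2*t)]

Strategy: write B = P · J · P⁻¹ where J is a Jordan canonical form, so e^{tB} = P · e^{tJ} · P⁻¹, and e^{tJ} can be computed block-by-block.

B has Jordan form
J =
  [2, 1, 0]
  [0, 2, 1]
  [0, 0, 2]
(up to reordering of blocks).

Per-block formulas:
  For a 3×3 Jordan block J_3(2): exp(t · J_3(2)) = e^(2t)·(I + t·N + (t^2/2)·N^2), where N is the 3×3 nilpotent shift.

After assembling e^{tJ} and conjugating by P, we get:

e^{tB} =
  [t*exp(2*t) + exp(2*t), -t*exp(2*t), t^2*exp(2*t)/2 - 5*t*exp(2*t)]
  [t*exp(2*t), -t*exp(2*t) + exp(2*t), t^2*exp(2*t)/2 - 6*t*exp(2*t)]
  [0, 0, exp(2*t)]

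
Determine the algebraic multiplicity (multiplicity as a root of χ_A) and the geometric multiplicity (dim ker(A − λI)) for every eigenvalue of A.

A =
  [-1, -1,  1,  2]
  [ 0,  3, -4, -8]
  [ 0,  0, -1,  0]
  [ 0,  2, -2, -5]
λ = -1: alg = 4, geom = 3

Step 1 — factor the characteristic polynomial to read off the algebraic multiplicities:
  χ_A(x) = (x + 1)^4

Step 2 — compute geometric multiplicities via the rank-nullity identity g(λ) = n − rank(A − λI):
  rank(A − (-1)·I) = 1, so dim ker(A − (-1)·I) = n − 1 = 3

Summary:
  λ = -1: algebraic multiplicity = 4, geometric multiplicity = 3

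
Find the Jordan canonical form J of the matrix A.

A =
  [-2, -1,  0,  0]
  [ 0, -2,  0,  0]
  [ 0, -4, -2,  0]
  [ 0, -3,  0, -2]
J_2(-2) ⊕ J_1(-2) ⊕ J_1(-2)

The characteristic polynomial is
  det(x·I − A) = x^4 + 8*x^3 + 24*x^2 + 32*x + 16 = (x + 2)^4

Eigenvalues and multiplicities (the geometric multiplicity of λ is n − rank(A − λI), which equals the number of Jordan blocks for λ):
  λ = -2: algebraic multiplicity = 4, geometric multiplicity = 3

Determining the block sizes for each eigenvalue:
  λ = -2: 3 blocks summing to 4 forces exactly one block of size 2 and the rest size 1 → block sizes [2, 1, 1]

Assembling the blocks gives a Jordan form
J =
  [-2,  1,  0,  0]
  [ 0, -2,  0,  0]
  [ 0,  0, -2,  0]
  [ 0,  0,  0, -2]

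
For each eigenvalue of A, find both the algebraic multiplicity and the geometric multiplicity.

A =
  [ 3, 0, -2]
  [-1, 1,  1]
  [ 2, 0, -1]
λ = 1: alg = 3, geom = 2

Step 1 — factor the characteristic polynomial to read off the algebraic multiplicities:
  χ_A(x) = (x - 1)^3

Step 2 — compute geometric multiplicities via the rank-nullity identity g(λ) = n − rank(A − λI):
  rank(A − (1)·I) = 1, so dim ker(A − (1)·I) = n − 1 = 2

Summary:
  λ = 1: algebraic multiplicity = 3, geometric multiplicity = 2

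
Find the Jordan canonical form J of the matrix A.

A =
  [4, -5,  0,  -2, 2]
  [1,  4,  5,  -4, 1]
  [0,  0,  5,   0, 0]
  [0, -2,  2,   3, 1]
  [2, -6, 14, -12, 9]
J_3(5) ⊕ J_2(5)

The characteristic polynomial is
  det(x·I − A) = x^5 - 25*x^4 + 250*x^3 - 1250*x^2 + 3125*x - 3125 = (x - 5)^5

Eigenvalues and multiplicities (the geometric multiplicity of λ is n − rank(A − λI), which equals the number of Jordan blocks for λ):
  λ = 5: algebraic multiplicity = 5, geometric multiplicity = 2

Determining the block sizes for each eigenvalue:
  λ = 5: with am = 5 and gm = 2, the partition is not yet determined (e.g. several partitions of 5 into 2 parts exist). Let N = A − (5)·I. Computing rank(N^1) = 3, rank(N^2) = 1, rank(N^3) = 0; the number of blocks of size ≥ j is rank(N^{j−1}) − rank(N^j), giving [2, 2, 1]. So we have 1 block(s) of size 3, 1 block(s) of size 2 → block sizes [3, 2]

Assembling the blocks gives a Jordan form
J =
  [5, 1, 0, 0, 0]
  [0, 5, 1, 0, 0]
  [0, 0, 5, 0, 0]
  [0, 0, 0, 5, 1]
  [0, 0, 0, 0, 5]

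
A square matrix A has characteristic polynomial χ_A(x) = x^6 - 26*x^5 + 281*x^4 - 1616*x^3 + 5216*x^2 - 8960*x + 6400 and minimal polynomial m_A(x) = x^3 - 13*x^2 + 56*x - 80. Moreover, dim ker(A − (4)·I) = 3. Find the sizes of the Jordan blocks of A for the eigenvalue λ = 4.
Block sizes for λ = 4: [2, 1, 1]

Step 1 — from the characteristic polynomial, algebraic multiplicity of λ = 4 is 4. From dim ker(A − (4)·I) = 3, there are exactly 3 Jordan blocks for λ = 4.
Step 2 — from the minimal polynomial, the factor (x − 4)^2 tells us the largest block for λ = 4 has size 2.
Step 3 — with total size 4, 3 blocks, and largest block 2, the block sizes (in nonincreasing order) are [2, 1, 1].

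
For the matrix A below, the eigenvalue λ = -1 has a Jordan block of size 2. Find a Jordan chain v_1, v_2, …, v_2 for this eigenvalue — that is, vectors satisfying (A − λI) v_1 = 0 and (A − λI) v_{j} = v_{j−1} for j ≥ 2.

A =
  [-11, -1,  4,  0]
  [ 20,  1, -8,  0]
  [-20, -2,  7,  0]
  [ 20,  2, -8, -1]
A Jordan chain for λ = -1 of length 2:
v_1 = (-10, 20, -20, 20)ᵀ
v_2 = (1, 0, 0, 0)ᵀ

Let N = A − (-1)·I. We want v_2 with N^2 v_2 = 0 but N^1 v_2 ≠ 0; then v_{j-1} := N · v_j for j = 2, …, 2.

Pick v_2 = (1, 0, 0, 0)ᵀ.
Then v_1 = N · v_2 = (-10, 20, -20, 20)ᵀ.

Sanity check: (A − (-1)·I) v_1 = (0, 0, 0, 0)ᵀ = 0. ✓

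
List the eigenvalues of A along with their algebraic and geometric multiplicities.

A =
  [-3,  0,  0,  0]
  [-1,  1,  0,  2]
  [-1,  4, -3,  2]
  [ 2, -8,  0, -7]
λ = -3: alg = 4, geom = 3

Step 1 — factor the characteristic polynomial to read off the algebraic multiplicities:
  χ_A(x) = (x + 3)^4

Step 2 — compute geometric multiplicities via the rank-nullity identity g(λ) = n − rank(A − λI):
  rank(A − (-3)·I) = 1, so dim ker(A − (-3)·I) = n − 1 = 3

Summary:
  λ = -3: algebraic multiplicity = 4, geometric multiplicity = 3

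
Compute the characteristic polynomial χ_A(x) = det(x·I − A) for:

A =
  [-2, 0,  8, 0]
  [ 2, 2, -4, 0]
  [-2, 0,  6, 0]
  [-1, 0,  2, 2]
x^4 - 8*x^3 + 24*x^2 - 32*x + 16

Expanding det(x·I − A) (e.g. by cofactor expansion or by noting that A is similar to its Jordan form J, which has the same characteristic polynomial as A) gives
  χ_A(x) = x^4 - 8*x^3 + 24*x^2 - 32*x + 16
which factors as (x - 2)^4. The eigenvalues (with algebraic multiplicities) are λ = 2 with multiplicity 4.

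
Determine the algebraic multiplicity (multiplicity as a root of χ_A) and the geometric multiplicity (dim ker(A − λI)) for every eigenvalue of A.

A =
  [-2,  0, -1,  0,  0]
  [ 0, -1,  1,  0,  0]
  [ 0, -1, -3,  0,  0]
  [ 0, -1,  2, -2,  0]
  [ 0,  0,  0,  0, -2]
λ = -2: alg = 5, geom = 3

Step 1 — factor the characteristic polynomial to read off the algebraic multiplicities:
  χ_A(x) = (x + 2)^5

Step 2 — compute geometric multiplicities via the rank-nullity identity g(λ) = n − rank(A − λI):
  rank(A − (-2)·I) = 2, so dim ker(A − (-2)·I) = n − 2 = 3

Summary:
  λ = -2: algebraic multiplicity = 5, geometric multiplicity = 3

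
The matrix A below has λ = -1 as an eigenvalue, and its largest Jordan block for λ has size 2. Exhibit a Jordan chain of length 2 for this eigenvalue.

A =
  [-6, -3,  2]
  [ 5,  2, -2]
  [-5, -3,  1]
A Jordan chain for λ = -1 of length 2:
v_1 = (-5, 5, -5)ᵀ
v_2 = (1, 0, 0)ᵀ

Let N = A − (-1)·I. We want v_2 with N^2 v_2 = 0 but N^1 v_2 ≠ 0; then v_{j-1} := N · v_j for j = 2, …, 2.

Pick v_2 = (1, 0, 0)ᵀ.
Then v_1 = N · v_2 = (-5, 5, -5)ᵀ.

Sanity check: (A − (-1)·I) v_1 = (0, 0, 0)ᵀ = 0. ✓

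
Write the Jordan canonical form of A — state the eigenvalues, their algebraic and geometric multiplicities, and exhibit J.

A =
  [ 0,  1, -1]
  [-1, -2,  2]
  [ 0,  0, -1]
J_3(-1)

The characteristic polynomial is
  det(x·I − A) = x^3 + 3*x^2 + 3*x + 1 = (x + 1)^3

Eigenvalues and multiplicities (the geometric multiplicity of λ is n − rank(A − λI), which equals the number of Jordan blocks for λ):
  λ = -1: algebraic multiplicity = 3, geometric multiplicity = 1

Determining the block sizes for each eigenvalue:
  λ = -1: one block (gm = 1), so the single block has size am = 3 → block sizes [3]

Assembling the blocks gives a Jordan form
J =
  [-1,  1,  0]
  [ 0, -1,  1]
  [ 0,  0, -1]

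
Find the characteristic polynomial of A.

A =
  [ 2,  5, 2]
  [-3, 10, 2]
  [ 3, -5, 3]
x^3 - 15*x^2 + 75*x - 125

Expanding det(x·I − A) (e.g. by cofactor expansion or by noting that A is similar to its Jordan form J, which has the same characteristic polynomial as A) gives
  χ_A(x) = x^3 - 15*x^2 + 75*x - 125
which factors as (x - 5)^3. The eigenvalues (with algebraic multiplicities) are λ = 5 with multiplicity 3.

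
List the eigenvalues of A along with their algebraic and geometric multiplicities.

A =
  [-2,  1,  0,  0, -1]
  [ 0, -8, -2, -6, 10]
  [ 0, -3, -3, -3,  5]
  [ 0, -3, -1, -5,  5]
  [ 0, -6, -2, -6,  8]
λ = -2: alg = 5, geom = 3

Step 1 — factor the characteristic polynomial to read off the algebraic multiplicities:
  χ_A(x) = (x + 2)^5

Step 2 — compute geometric multiplicities via the rank-nullity identity g(λ) = n − rank(A − λI):
  rank(A − (-2)·I) = 2, so dim ker(A − (-2)·I) = n − 2 = 3

Summary:
  λ = -2: algebraic multiplicity = 5, geometric multiplicity = 3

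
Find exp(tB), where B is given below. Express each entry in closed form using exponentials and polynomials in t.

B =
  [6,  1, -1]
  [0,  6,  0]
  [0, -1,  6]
e^{tB} =
  [exp(6*t), t^2*exp(6*t)/2 + t*exp(6*t), -t*exp(6*t)]
  [0, exp(6*t), 0]
  [0, -t*exp(6*t), exp(6*t)]

Strategy: write B = P · J · P⁻¹ where J is a Jordan canonical form, so e^{tB} = P · e^{tJ} · P⁻¹, and e^{tJ} can be computed block-by-block.

B has Jordan form
J =
  [6, 1, 0]
  [0, 6, 1]
  [0, 0, 6]
(up to reordering of blocks).

Per-block formulas:
  For a 3×3 Jordan block J_3(6): exp(t · J_3(6)) = e^(6t)·(I + t·N + (t^2/2)·N^2), where N is the 3×3 nilpotent shift.

After assembling e^{tJ} and conjugating by P, we get:

e^{tB} =
  [exp(6*t), t^2*exp(6*t)/2 + t*exp(6*t), -t*exp(6*t)]
  [0, exp(6*t), 0]
  [0, -t*exp(6*t), exp(6*t)]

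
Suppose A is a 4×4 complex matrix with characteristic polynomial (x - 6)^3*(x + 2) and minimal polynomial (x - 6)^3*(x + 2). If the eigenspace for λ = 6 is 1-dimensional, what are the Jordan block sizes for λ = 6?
Block sizes for λ = 6: [3]

Step 1 — from the characteristic polynomial, algebraic multiplicity of λ = 6 is 3. From dim ker(A − (6)·I) = 1, there are exactly 1 Jordan blocks for λ = 6.
Step 2 — from the minimal polynomial, the factor (x − 6)^3 tells us the largest block for λ = 6 has size 3.
Step 3 — with total size 3, 1 blocks, and largest block 3, the block sizes (in nonincreasing order) are [3].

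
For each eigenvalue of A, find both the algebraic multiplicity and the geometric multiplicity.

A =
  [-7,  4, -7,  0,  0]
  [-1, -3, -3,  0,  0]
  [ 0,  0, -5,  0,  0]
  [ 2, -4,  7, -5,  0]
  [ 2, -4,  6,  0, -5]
λ = -5: alg = 5, geom = 3

Step 1 — factor the characteristic polynomial to read off the algebraic multiplicities:
  χ_A(x) = (x + 5)^5

Step 2 — compute geometric multiplicities via the rank-nullity identity g(λ) = n − rank(A − λI):
  rank(A − (-5)·I) = 2, so dim ker(A − (-5)·I) = n − 2 = 3

Summary:
  λ = -5: algebraic multiplicity = 5, geometric multiplicity = 3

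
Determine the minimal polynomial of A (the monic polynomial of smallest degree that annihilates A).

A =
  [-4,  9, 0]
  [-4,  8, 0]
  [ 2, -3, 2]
x^2 - 4*x + 4

The characteristic polynomial is χ_A(x) = (x - 2)^3, so the eigenvalues are known. The minimal polynomial is
  m_A(x) = Π_λ (x − λ)^{k_λ}
where k_λ is the size of the *largest* Jordan block for λ (equivalently, the smallest k with (A − λI)^k v = 0 for every generalised eigenvector v of λ).

  λ = 2: largest Jordan block has size 2, contributing (x − 2)^2

So m_A(x) = (x - 2)^2 = x^2 - 4*x + 4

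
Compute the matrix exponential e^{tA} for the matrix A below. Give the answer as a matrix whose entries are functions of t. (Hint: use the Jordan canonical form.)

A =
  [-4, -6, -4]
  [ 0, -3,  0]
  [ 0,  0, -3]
e^{tA} =
  [exp(-4*t), -6*exp(-3*t) + 6*exp(-4*t), -4*exp(-3*t) + 4*exp(-4*t)]
  [0, exp(-3*t), 0]
  [0, 0, exp(-3*t)]

Strategy: write A = P · J · P⁻¹ where J is a Jordan canonical form, so e^{tA} = P · e^{tJ} · P⁻¹, and e^{tJ} can be computed block-by-block.

A has Jordan form
J =
  [-4,  0,  0]
  [ 0, -3,  0]
  [ 0,  0, -3]
(up to reordering of blocks).

Per-block formulas:
  For a 1×1 block at λ = -3: exp(t · [-3]) = [e^(-3t)].
  For a 1×1 block at λ = -4: exp(t · [-4]) = [e^(-4t)].

After assembling e^{tJ} and conjugating by P, we get:

e^{tA} =
  [exp(-4*t), -6*exp(-3*t) + 6*exp(-4*t), -4*exp(-3*t) + 4*exp(-4*t)]
  [0, exp(-3*t), 0]
  [0, 0, exp(-3*t)]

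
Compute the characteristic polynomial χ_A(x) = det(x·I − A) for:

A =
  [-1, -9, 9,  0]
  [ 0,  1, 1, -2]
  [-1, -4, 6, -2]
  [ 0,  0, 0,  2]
x^4 - 8*x^3 + 24*x^2 - 32*x + 16

Expanding det(x·I − A) (e.g. by cofactor expansion or by noting that A is similar to its Jordan form J, which has the same characteristic polynomial as A) gives
  χ_A(x) = x^4 - 8*x^3 + 24*x^2 - 32*x + 16
which factors as (x - 2)^4. The eigenvalues (with algebraic multiplicities) are λ = 2 with multiplicity 4.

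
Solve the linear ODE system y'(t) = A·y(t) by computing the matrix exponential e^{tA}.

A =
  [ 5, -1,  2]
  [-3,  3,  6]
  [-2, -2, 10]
e^{tA} =
  [-t*exp(6*t) + exp(6*t), -t*exp(6*t), 2*t*exp(6*t)]
  [-3*t*exp(6*t), -3*t*exp(6*t) + exp(6*t), 6*t*exp(6*t)]
  [-2*t*exp(6*t), -2*t*exp(6*t), 4*t*exp(6*t) + exp(6*t)]

Strategy: write A = P · J · P⁻¹ where J is a Jordan canonical form, so e^{tA} = P · e^{tJ} · P⁻¹, and e^{tJ} can be computed block-by-block.

A has Jordan form
J =
  [6, 1, 0]
  [0, 6, 0]
  [0, 0, 6]
(up to reordering of blocks).

Per-block formulas:
  For a 2×2 Jordan block J_2(6): exp(t · J_2(6)) = e^(6t)·(I + t·N), where N is the 2×2 nilpotent shift.
  For a 1×1 block at λ = 6: exp(t · [6]) = [e^(6t)].

After assembling e^{tJ} and conjugating by P, we get:

e^{tA} =
  [-t*exp(6*t) + exp(6*t), -t*exp(6*t), 2*t*exp(6*t)]
  [-3*t*exp(6*t), -3*t*exp(6*t) + exp(6*t), 6*t*exp(6*t)]
  [-2*t*exp(6*t), -2*t*exp(6*t), 4*t*exp(6*t) + exp(6*t)]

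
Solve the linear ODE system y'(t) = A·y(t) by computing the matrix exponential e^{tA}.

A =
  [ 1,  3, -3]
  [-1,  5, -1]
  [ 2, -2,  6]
e^{tA} =
  [-3*t*exp(4*t) + exp(4*t), 3*t*exp(4*t), -3*t*exp(4*t)]
  [-t*exp(4*t), t*exp(4*t) + exp(4*t), -t*exp(4*t)]
  [2*t*exp(4*t), -2*t*exp(4*t), 2*t*exp(4*t) + exp(4*t)]

Strategy: write A = P · J · P⁻¹ where J is a Jordan canonical form, so e^{tA} = P · e^{tJ} · P⁻¹, and e^{tJ} can be computed block-by-block.

A has Jordan form
J =
  [4, 1, 0]
  [0, 4, 0]
  [0, 0, 4]
(up to reordering of blocks).

Per-block formulas:
  For a 2×2 Jordan block J_2(4): exp(t · J_2(4)) = e^(4t)·(I + t·N), where N is the 2×2 nilpotent shift.
  For a 1×1 block at λ = 4: exp(t · [4]) = [e^(4t)].

After assembling e^{tJ} and conjugating by P, we get:

e^{tA} =
  [-3*t*exp(4*t) + exp(4*t), 3*t*exp(4*t), -3*t*exp(4*t)]
  [-t*exp(4*t), t*exp(4*t) + exp(4*t), -t*exp(4*t)]
  [2*t*exp(4*t), -2*t*exp(4*t), 2*t*exp(4*t) + exp(4*t)]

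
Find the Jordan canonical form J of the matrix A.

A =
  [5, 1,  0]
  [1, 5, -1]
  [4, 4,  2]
J_3(4)

The characteristic polynomial is
  det(x·I − A) = x^3 - 12*x^2 + 48*x - 64 = (x - 4)^3

Eigenvalues and multiplicities (the geometric multiplicity of λ is n − rank(A − λI), which equals the number of Jordan blocks for λ):
  λ = 4: algebraic multiplicity = 3, geometric multiplicity = 1

Determining the block sizes for each eigenvalue:
  λ = 4: one block (gm = 1), so the single block has size am = 3 → block sizes [3]

Assembling the blocks gives a Jordan form
J =
  [4, 1, 0]
  [0, 4, 1]
  [0, 0, 4]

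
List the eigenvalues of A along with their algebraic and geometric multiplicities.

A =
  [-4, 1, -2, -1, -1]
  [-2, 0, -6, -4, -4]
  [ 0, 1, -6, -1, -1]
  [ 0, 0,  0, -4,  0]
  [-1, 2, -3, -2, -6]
λ = -4: alg = 5, geom = 3

Step 1 — factor the characteristic polynomial to read off the algebraic multiplicities:
  χ_A(x) = (x + 4)^5

Step 2 — compute geometric multiplicities via the rank-nullity identity g(λ) = n − rank(A − λI):
  rank(A − (-4)·I) = 2, so dim ker(A − (-4)·I) = n − 2 = 3

Summary:
  λ = -4: algebraic multiplicity = 5, geometric multiplicity = 3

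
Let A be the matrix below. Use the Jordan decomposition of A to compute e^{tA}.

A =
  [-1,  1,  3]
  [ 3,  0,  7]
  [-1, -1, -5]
e^{tA} =
  [t^2*exp(-2*t)/2 + t*exp(-2*t) + exp(-2*t), t*exp(-2*t), t^2*exp(-2*t)/2 + 3*t*exp(-2*t)]
  [t^2*exp(-2*t) + 3*t*exp(-2*t), 2*t*exp(-2*t) + exp(-2*t), t^2*exp(-2*t) + 7*t*exp(-2*t)]
  [-t^2*exp(-2*t)/2 - t*exp(-2*t), -t*exp(-2*t), -t^2*exp(-2*t)/2 - 3*t*exp(-2*t) + exp(-2*t)]

Strategy: write A = P · J · P⁻¹ where J is a Jordan canonical form, so e^{tA} = P · e^{tJ} · P⁻¹, and e^{tJ} can be computed block-by-block.

A has Jordan form
J =
  [-2,  1,  0]
  [ 0, -2,  1]
  [ 0,  0, -2]
(up to reordering of blocks).

Per-block formulas:
  For a 3×3 Jordan block J_3(-2): exp(t · J_3(-2)) = e^(-2t)·(I + t·N + (t^2/2)·N^2), where N is the 3×3 nilpotent shift.

After assembling e^{tJ} and conjugating by P, we get:

e^{tA} =
  [t^2*exp(-2*t)/2 + t*exp(-2*t) + exp(-2*t), t*exp(-2*t), t^2*exp(-2*t)/2 + 3*t*exp(-2*t)]
  [t^2*exp(-2*t) + 3*t*exp(-2*t), 2*t*exp(-2*t) + exp(-2*t), t^2*exp(-2*t) + 7*t*exp(-2*t)]
  [-t^2*exp(-2*t)/2 - t*exp(-2*t), -t*exp(-2*t), -t^2*exp(-2*t)/2 - 3*t*exp(-2*t) + exp(-2*t)]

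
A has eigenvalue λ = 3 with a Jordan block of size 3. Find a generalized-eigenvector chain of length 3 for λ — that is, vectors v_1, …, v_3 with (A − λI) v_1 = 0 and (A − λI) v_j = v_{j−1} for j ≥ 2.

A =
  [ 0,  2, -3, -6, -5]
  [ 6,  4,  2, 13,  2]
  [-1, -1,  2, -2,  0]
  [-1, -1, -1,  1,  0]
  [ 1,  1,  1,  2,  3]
A Jordan chain for λ = 3 of length 3:
v_1 = (8, 4, -4, -4, 4)ᵀ
v_2 = (0, 4, 0, 0, 0)ᵀ
v_3 = (1, 0, -1, 0, 0)ᵀ

Let N = A − (3)·I. We want v_3 with N^3 v_3 = 0 but N^2 v_3 ≠ 0; then v_{j-1} := N · v_j for j = 3, …, 2.

Pick v_3 = (1, 0, -1, 0, 0)ᵀ.
Then v_2 = N · v_3 = (0, 4, 0, 0, 0)ᵀ.
Then v_1 = N · v_2 = (8, 4, -4, -4, 4)ᵀ.

Sanity check: (A − (3)·I) v_1 = (0, 0, 0, 0, 0)ᵀ = 0. ✓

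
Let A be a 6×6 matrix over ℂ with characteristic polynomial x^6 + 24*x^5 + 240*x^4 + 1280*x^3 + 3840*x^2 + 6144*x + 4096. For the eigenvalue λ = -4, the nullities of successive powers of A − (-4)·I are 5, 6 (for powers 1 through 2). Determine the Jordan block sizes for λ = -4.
Block sizes for λ = -4: [2, 1, 1, 1, 1]

From the dimensions of kernels of powers, the number of Jordan blocks of size at least j is d_j − d_{j−1} where d_j = dim ker(N^j) (with d_0 = 0). Computing the differences gives [5, 1].
The number of blocks of size exactly k is (#blocks of size ≥ k) − (#blocks of size ≥ k + 1), so the partition is: 4 block(s) of size 1, 1 block(s) of size 2.
In nonincreasing order the block sizes are [2, 1, 1, 1, 1].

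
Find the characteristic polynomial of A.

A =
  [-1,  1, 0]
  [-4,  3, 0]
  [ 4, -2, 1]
x^3 - 3*x^2 + 3*x - 1

Expanding det(x·I − A) (e.g. by cofactor expansion or by noting that A is similar to its Jordan form J, which has the same characteristic polynomial as A) gives
  χ_A(x) = x^3 - 3*x^2 + 3*x - 1
which factors as (x - 1)^3. The eigenvalues (with algebraic multiplicities) are λ = 1 with multiplicity 3.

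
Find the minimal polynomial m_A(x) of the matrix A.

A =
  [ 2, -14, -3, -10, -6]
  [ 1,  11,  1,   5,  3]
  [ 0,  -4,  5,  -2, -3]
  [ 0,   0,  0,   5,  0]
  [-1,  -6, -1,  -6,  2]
x^3 - 15*x^2 + 75*x - 125

The characteristic polynomial is χ_A(x) = (x - 5)^5, so the eigenvalues are known. The minimal polynomial is
  m_A(x) = Π_λ (x − λ)^{k_λ}
where k_λ is the size of the *largest* Jordan block for λ (equivalently, the smallest k with (A − λI)^k v = 0 for every generalised eigenvector v of λ).

  λ = 5: largest Jordan block has size 3, contributing (x − 5)^3

So m_A(x) = (x - 5)^3 = x^3 - 15*x^2 + 75*x - 125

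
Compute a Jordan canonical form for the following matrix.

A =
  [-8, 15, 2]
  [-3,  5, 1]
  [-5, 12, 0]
J_3(-1)

The characteristic polynomial is
  det(x·I − A) = x^3 + 3*x^2 + 3*x + 1 = (x + 1)^3

Eigenvalues and multiplicities (the geometric multiplicity of λ is n − rank(A − λI), which equals the number of Jordan blocks for λ):
  λ = -1: algebraic multiplicity = 3, geometric multiplicity = 1

Determining the block sizes for each eigenvalue:
  λ = -1: one block (gm = 1), so the single block has size am = 3 → block sizes [3]

Assembling the blocks gives a Jordan form
J =
  [-1,  1,  0]
  [ 0, -1,  1]
  [ 0,  0, -1]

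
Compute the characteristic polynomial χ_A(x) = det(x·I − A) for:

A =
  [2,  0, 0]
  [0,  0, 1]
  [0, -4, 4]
x^3 - 6*x^2 + 12*x - 8

Expanding det(x·I − A) (e.g. by cofactor expansion or by noting that A is similar to its Jordan form J, which has the same characteristic polynomial as A) gives
  χ_A(x) = x^3 - 6*x^2 + 12*x - 8
which factors as (x - 2)^3. The eigenvalues (with algebraic multiplicities) are λ = 2 with multiplicity 3.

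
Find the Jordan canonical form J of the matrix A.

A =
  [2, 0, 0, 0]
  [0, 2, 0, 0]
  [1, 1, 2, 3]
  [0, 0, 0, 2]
J_2(2) ⊕ J_1(2) ⊕ J_1(2)

The characteristic polynomial is
  det(x·I − A) = x^4 - 8*x^3 + 24*x^2 - 32*x + 16 = (x - 2)^4

Eigenvalues and multiplicities (the geometric multiplicity of λ is n − rank(A − λI), which equals the number of Jordan blocks for λ):
  λ = 2: algebraic multiplicity = 4, geometric multiplicity = 3

Determining the block sizes for each eigenvalue:
  λ = 2: 3 blocks summing to 4 forces exactly one block of size 2 and the rest size 1 → block sizes [2, 1, 1]

Assembling the blocks gives a Jordan form
J =
  [2, 1, 0, 0]
  [0, 2, 0, 0]
  [0, 0, 2, 0]
  [0, 0, 0, 2]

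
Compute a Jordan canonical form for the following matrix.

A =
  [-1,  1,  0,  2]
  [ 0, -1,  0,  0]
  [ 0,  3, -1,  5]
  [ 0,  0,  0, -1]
J_2(-1) ⊕ J_2(-1)

The characteristic polynomial is
  det(x·I − A) = x^4 + 4*x^3 + 6*x^2 + 4*x + 1 = (x + 1)^4

Eigenvalues and multiplicities (the geometric multiplicity of λ is n − rank(A − λI), which equals the number of Jordan blocks for λ):
  λ = -1: algebraic multiplicity = 4, geometric multiplicity = 2

Determining the block sizes for each eigenvalue:
  λ = -1: with am = 4 and gm = 2, the partition is not yet determined (e.g. several partitions of 4 into 2 parts exist). Let N = A − (-1)·I. Computing rank(N^1) = 2, rank(N^2) = 0; the number of blocks of size ≥ j is rank(N^{j−1}) − rank(N^j), giving [2, 2]. So we have 2 block(s) of size 2 → block sizes [2, 2]

Assembling the blocks gives a Jordan form
J =
  [-1,  1,  0,  0]
  [ 0, -1,  0,  0]
  [ 0,  0, -1,  1]
  [ 0,  0,  0, -1]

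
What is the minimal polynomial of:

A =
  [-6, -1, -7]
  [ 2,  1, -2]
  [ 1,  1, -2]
x^3 + 7*x^2 + 15*x + 9

The characteristic polynomial is χ_A(x) = (x + 1)*(x + 3)^2, so the eigenvalues are known. The minimal polynomial is
  m_A(x) = Π_λ (x − λ)^{k_λ}
where k_λ is the size of the *largest* Jordan block for λ (equivalently, the smallest k with (A − λI)^k v = 0 for every generalised eigenvector v of λ).

  λ = -3: largest Jordan block has size 2, contributing (x + 3)^2
  λ = -1: largest Jordan block has size 1, contributing (x + 1)

So m_A(x) = (x + 1)*(x + 3)^2 = x^3 + 7*x^2 + 15*x + 9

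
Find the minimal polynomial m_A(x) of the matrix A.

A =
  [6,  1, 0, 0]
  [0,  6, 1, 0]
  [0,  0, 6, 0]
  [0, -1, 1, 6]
x^3 - 18*x^2 + 108*x - 216

The characteristic polynomial is χ_A(x) = (x - 6)^4, so the eigenvalues are known. The minimal polynomial is
  m_A(x) = Π_λ (x − λ)^{k_λ}
where k_λ is the size of the *largest* Jordan block for λ (equivalently, the smallest k with (A − λI)^k v = 0 for every generalised eigenvector v of λ).

  λ = 6: largest Jordan block has size 3, contributing (x − 6)^3

So m_A(x) = (x - 6)^3 = x^3 - 18*x^2 + 108*x - 216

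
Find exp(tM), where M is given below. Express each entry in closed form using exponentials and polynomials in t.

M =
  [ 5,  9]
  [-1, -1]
e^{tM} =
  [3*t*exp(2*t) + exp(2*t), 9*t*exp(2*t)]
  [-t*exp(2*t), -3*t*exp(2*t) + exp(2*t)]

Strategy: write M = P · J · P⁻¹ where J is a Jordan canonical form, so e^{tM} = P · e^{tJ} · P⁻¹, and e^{tJ} can be computed block-by-block.

M has Jordan form
J =
  [2, 1]
  [0, 2]
(up to reordering of blocks).

Per-block formulas:
  For a 2×2 Jordan block J_2(2): exp(t · J_2(2)) = e^(2t)·(I + t·N), where N is the 2×2 nilpotent shift.

After assembling e^{tJ} and conjugating by P, we get:

e^{tM} =
  [3*t*exp(2*t) + exp(2*t), 9*t*exp(2*t)]
  [-t*exp(2*t), -3*t*exp(2*t) + exp(2*t)]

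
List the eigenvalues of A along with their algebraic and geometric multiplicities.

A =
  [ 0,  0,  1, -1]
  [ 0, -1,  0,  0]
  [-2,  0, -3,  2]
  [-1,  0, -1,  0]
λ = -1: alg = 4, geom = 3

Step 1 — factor the characteristic polynomial to read off the algebraic multiplicities:
  χ_A(x) = (x + 1)^4

Step 2 — compute geometric multiplicities via the rank-nullity identity g(λ) = n − rank(A − λI):
  rank(A − (-1)·I) = 1, so dim ker(A − (-1)·I) = n − 1 = 3

Summary:
  λ = -1: algebraic multiplicity = 4, geometric multiplicity = 3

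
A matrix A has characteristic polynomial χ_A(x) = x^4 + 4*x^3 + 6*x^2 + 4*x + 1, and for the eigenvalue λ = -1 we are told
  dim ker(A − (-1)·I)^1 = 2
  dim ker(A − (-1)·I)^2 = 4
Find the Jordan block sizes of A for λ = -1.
Block sizes for λ = -1: [2, 2]

From the dimensions of kernels of powers, the number of Jordan blocks of size at least j is d_j − d_{j−1} where d_j = dim ker(N^j) (with d_0 = 0). Computing the differences gives [2, 2].
The number of blocks of size exactly k is (#blocks of size ≥ k) − (#blocks of size ≥ k + 1), so the partition is: 2 block(s) of size 2.
In nonincreasing order the block sizes are [2, 2].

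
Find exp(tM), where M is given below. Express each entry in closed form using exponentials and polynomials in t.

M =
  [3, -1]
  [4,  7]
e^{tM} =
  [-2*t*exp(5*t) + exp(5*t), -t*exp(5*t)]
  [4*t*exp(5*t), 2*t*exp(5*t) + exp(5*t)]

Strategy: write M = P · J · P⁻¹ where J is a Jordan canonical form, so e^{tM} = P · e^{tJ} · P⁻¹, and e^{tJ} can be computed block-by-block.

M has Jordan form
J =
  [5, 1]
  [0, 5]
(up to reordering of blocks).

Per-block formulas:
  For a 2×2 Jordan block J_2(5): exp(t · J_2(5)) = e^(5t)·(I + t·N), where N is the 2×2 nilpotent shift.

After assembling e^{tJ} and conjugating by P, we get:

e^{tM} =
  [-2*t*exp(5*t) + exp(5*t), -t*exp(5*t)]
  [4*t*exp(5*t), 2*t*exp(5*t) + exp(5*t)]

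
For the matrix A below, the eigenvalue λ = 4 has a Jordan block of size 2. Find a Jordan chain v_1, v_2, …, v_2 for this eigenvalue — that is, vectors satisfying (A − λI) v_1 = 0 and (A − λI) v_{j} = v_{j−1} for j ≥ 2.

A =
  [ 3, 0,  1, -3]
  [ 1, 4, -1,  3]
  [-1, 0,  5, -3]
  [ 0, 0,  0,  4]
A Jordan chain for λ = 4 of length 2:
v_1 = (-1, 1, -1, 0)ᵀ
v_2 = (1, 0, 0, 0)ᵀ

Let N = A − (4)·I. We want v_2 with N^2 v_2 = 0 but N^1 v_2 ≠ 0; then v_{j-1} := N · v_j for j = 2, …, 2.

Pick v_2 = (1, 0, 0, 0)ᵀ.
Then v_1 = N · v_2 = (-1, 1, -1, 0)ᵀ.

Sanity check: (A − (4)·I) v_1 = (0, 0, 0, 0)ᵀ = 0. ✓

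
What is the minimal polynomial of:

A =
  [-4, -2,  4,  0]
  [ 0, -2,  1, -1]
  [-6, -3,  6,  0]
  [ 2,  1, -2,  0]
x^3

The characteristic polynomial is χ_A(x) = x^4, so the eigenvalues are known. The minimal polynomial is
  m_A(x) = Π_λ (x − λ)^{k_λ}
where k_λ is the size of the *largest* Jordan block for λ (equivalently, the smallest k with (A − λI)^k v = 0 for every generalised eigenvector v of λ).

  λ = 0: largest Jordan block has size 3, contributing (x − 0)^3

So m_A(x) = x^3 = x^3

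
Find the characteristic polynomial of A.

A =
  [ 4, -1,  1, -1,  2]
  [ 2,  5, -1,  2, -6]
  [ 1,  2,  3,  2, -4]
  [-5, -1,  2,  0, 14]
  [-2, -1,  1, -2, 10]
x^5 - 22*x^4 + 193*x^3 - 844*x^2 + 1840*x - 1600

Expanding det(x·I − A) (e.g. by cofactor expansion or by noting that A is similar to its Jordan form J, which has the same characteristic polynomial as A) gives
  χ_A(x) = x^5 - 22*x^4 + 193*x^3 - 844*x^2 + 1840*x - 1600
which factors as (x - 5)^2*(x - 4)^3. The eigenvalues (with algebraic multiplicities) are λ = 4 with multiplicity 3, λ = 5 with multiplicity 2.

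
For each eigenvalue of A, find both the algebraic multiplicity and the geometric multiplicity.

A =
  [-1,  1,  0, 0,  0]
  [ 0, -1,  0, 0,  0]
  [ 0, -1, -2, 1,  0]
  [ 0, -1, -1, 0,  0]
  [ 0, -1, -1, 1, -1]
λ = -1: alg = 5, geom = 3

Step 1 — factor the characteristic polynomial to read off the algebraic multiplicities:
  χ_A(x) = (x + 1)^5

Step 2 — compute geometric multiplicities via the rank-nullity identity g(λ) = n − rank(A − λI):
  rank(A − (-1)·I) = 2, so dim ker(A − (-1)·I) = n − 2 = 3

Summary:
  λ = -1: algebraic multiplicity = 5, geometric multiplicity = 3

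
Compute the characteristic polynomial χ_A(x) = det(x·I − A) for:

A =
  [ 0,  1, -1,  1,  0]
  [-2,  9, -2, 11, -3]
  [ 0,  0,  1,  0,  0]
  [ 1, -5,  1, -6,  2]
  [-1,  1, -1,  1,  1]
x^5 - 5*x^4 + 10*x^3 - 10*x^2 + 5*x - 1

Expanding det(x·I − A) (e.g. by cofactor expansion or by noting that A is similar to its Jordan form J, which has the same characteristic polynomial as A) gives
  χ_A(x) = x^5 - 5*x^4 + 10*x^3 - 10*x^2 + 5*x - 1
which factors as (x - 1)^5. The eigenvalues (with algebraic multiplicities) are λ = 1 with multiplicity 5.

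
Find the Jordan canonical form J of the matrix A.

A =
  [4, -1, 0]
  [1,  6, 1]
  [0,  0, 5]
J_3(5)

The characteristic polynomial is
  det(x·I − A) = x^3 - 15*x^2 + 75*x - 125 = (x - 5)^3

Eigenvalues and multiplicities (the geometric multiplicity of λ is n − rank(A − λI), which equals the number of Jordan blocks for λ):
  λ = 5: algebraic multiplicity = 3, geometric multiplicity = 1

Determining the block sizes for each eigenvalue:
  λ = 5: one block (gm = 1), so the single block has size am = 3 → block sizes [3]

Assembling the blocks gives a Jordan form
J =
  [5, 1, 0]
  [0, 5, 1]
  [0, 0, 5]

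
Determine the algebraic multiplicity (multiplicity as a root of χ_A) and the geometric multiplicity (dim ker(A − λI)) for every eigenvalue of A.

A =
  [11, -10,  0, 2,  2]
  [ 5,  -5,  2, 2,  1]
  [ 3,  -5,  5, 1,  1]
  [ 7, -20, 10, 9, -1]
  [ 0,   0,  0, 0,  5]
λ = 5: alg = 5, geom = 3

Step 1 — factor the characteristic polynomial to read off the algebraic multiplicities:
  χ_A(x) = (x - 5)^5

Step 2 — compute geometric multiplicities via the rank-nullity identity g(λ) = n − rank(A − λI):
  rank(A − (5)·I) = 2, so dim ker(A − (5)·I) = n − 2 = 3

Summary:
  λ = 5: algebraic multiplicity = 5, geometric multiplicity = 3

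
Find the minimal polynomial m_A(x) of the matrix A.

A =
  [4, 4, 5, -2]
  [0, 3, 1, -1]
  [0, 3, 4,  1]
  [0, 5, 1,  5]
x^3 - 12*x^2 + 48*x - 64

The characteristic polynomial is χ_A(x) = (x - 4)^4, so the eigenvalues are known. The minimal polynomial is
  m_A(x) = Π_λ (x − λ)^{k_λ}
where k_λ is the size of the *largest* Jordan block for λ (equivalently, the smallest k with (A − λI)^k v = 0 for every generalised eigenvector v of λ).

  λ = 4: largest Jordan block has size 3, contributing (x − 4)^3

So m_A(x) = (x - 4)^3 = x^3 - 12*x^2 + 48*x - 64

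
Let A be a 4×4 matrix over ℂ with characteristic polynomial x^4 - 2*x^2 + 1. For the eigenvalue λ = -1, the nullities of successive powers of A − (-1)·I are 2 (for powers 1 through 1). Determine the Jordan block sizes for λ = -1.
Block sizes for λ = -1: [1, 1]

From the dimensions of kernels of powers, the number of Jordan blocks of size at least j is d_j − d_{j−1} where d_j = dim ker(N^j) (with d_0 = 0). Computing the differences gives [2].
The number of blocks of size exactly k is (#blocks of size ≥ k) − (#blocks of size ≥ k + 1), so the partition is: 2 block(s) of size 1.
In nonincreasing order the block sizes are [1, 1].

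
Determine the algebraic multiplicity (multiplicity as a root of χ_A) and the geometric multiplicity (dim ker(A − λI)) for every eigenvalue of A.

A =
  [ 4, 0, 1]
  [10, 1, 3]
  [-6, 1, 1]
λ = 2: alg = 3, geom = 1

Step 1 — factor the characteristic polynomial to read off the algebraic multiplicities:
  χ_A(x) = (x - 2)^3

Step 2 — compute geometric multiplicities via the rank-nullity identity g(λ) = n − rank(A − λI):
  rank(A − (2)·I) = 2, so dim ker(A − (2)·I) = n − 2 = 1

Summary:
  λ = 2: algebraic multiplicity = 3, geometric multiplicity = 1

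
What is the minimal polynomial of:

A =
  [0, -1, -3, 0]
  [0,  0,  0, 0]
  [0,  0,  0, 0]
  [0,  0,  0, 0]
x^2

The characteristic polynomial is χ_A(x) = x^4, so the eigenvalues are known. The minimal polynomial is
  m_A(x) = Π_λ (x − λ)^{k_λ}
where k_λ is the size of the *largest* Jordan block for λ (equivalently, the smallest k with (A − λI)^k v = 0 for every generalised eigenvector v of λ).

  λ = 0: largest Jordan block has size 2, contributing (x − 0)^2

So m_A(x) = x^2 = x^2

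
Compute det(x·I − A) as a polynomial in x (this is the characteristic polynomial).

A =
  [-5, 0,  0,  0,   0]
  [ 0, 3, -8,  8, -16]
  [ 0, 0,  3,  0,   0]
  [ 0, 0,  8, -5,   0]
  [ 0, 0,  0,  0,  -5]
x^5 + 9*x^4 - 6*x^3 - 190*x^2 - 75*x + 1125

Expanding det(x·I − A) (e.g. by cofactor expansion or by noting that A is similar to its Jordan form J, which has the same characteristic polynomial as A) gives
  χ_A(x) = x^5 + 9*x^4 - 6*x^3 - 190*x^2 - 75*x + 1125
which factors as (x - 3)^2*(x + 5)^3. The eigenvalues (with algebraic multiplicities) are λ = -5 with multiplicity 3, λ = 3 with multiplicity 2.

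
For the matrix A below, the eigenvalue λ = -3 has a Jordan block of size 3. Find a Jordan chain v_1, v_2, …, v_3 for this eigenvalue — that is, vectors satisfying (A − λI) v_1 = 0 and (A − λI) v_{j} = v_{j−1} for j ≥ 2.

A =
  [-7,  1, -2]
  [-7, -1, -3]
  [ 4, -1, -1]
A Jordan chain for λ = -3 of length 3:
v_1 = (1, 2, -1)ᵀ
v_2 = (-4, -7, 4)ᵀ
v_3 = (1, 0, 0)ᵀ

Let N = A − (-3)·I. We want v_3 with N^3 v_3 = 0 but N^2 v_3 ≠ 0; then v_{j-1} := N · v_j for j = 3, …, 2.

Pick v_3 = (1, 0, 0)ᵀ.
Then v_2 = N · v_3 = (-4, -7, 4)ᵀ.
Then v_1 = N · v_2 = (1, 2, -1)ᵀ.

Sanity check: (A − (-3)·I) v_1 = (0, 0, 0)ᵀ = 0. ✓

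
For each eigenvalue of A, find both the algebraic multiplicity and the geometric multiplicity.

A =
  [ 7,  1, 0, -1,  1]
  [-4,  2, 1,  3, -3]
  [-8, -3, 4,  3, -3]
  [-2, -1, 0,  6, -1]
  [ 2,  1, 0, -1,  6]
λ = 5: alg = 5, geom = 3

Step 1 — factor the characteristic polynomial to read off the algebraic multiplicities:
  χ_A(x) = (x - 5)^5

Step 2 — compute geometric multiplicities via the rank-nullity identity g(λ) = n − rank(A − λI):
  rank(A − (5)·I) = 2, so dim ker(A − (5)·I) = n − 2 = 3

Summary:
  λ = 5: algebraic multiplicity = 5, geometric multiplicity = 3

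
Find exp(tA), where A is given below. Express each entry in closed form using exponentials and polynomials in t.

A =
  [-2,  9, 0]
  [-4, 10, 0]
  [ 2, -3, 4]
e^{tA} =
  [-6*t*exp(4*t) + exp(4*t), 9*t*exp(4*t), 0]
  [-4*t*exp(4*t), 6*t*exp(4*t) + exp(4*t), 0]
  [2*t*exp(4*t), -3*t*exp(4*t), exp(4*t)]

Strategy: write A = P · J · P⁻¹ where J is a Jordan canonical form, so e^{tA} = P · e^{tJ} · P⁻¹, and e^{tJ} can be computed block-by-block.

A has Jordan form
J =
  [4, 1, 0]
  [0, 4, 0]
  [0, 0, 4]
(up to reordering of blocks).

Per-block formulas:
  For a 2×2 Jordan block J_2(4): exp(t · J_2(4)) = e^(4t)·(I + t·N), where N is the 2×2 nilpotent shift.
  For a 1×1 block at λ = 4: exp(t · [4]) = [e^(4t)].

After assembling e^{tJ} and conjugating by P, we get:

e^{tA} =
  [-6*t*exp(4*t) + exp(4*t), 9*t*exp(4*t), 0]
  [-4*t*exp(4*t), 6*t*exp(4*t) + exp(4*t), 0]
  [2*t*exp(4*t), -3*t*exp(4*t), exp(4*t)]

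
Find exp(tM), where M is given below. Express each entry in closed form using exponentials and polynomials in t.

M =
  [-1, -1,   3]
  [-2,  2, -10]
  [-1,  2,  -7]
e^{tM} =
  [t*exp(-2*t) + exp(-2*t), t^2*exp(-2*t)/2 - t*exp(-2*t), -t^2*exp(-2*t) + 3*t*exp(-2*t)]
  [-2*t*exp(-2*t), -t^2*exp(-2*t) + 4*t*exp(-2*t) + exp(-2*t), 2*t^2*exp(-2*t) - 10*t*exp(-2*t)]
  [-t*exp(-2*t), -t^2*exp(-2*t)/2 + 2*t*exp(-2*t), t^2*exp(-2*t) - 5*t*exp(-2*t) + exp(-2*t)]

Strategy: write M = P · J · P⁻¹ where J is a Jordan canonical form, so e^{tM} = P · e^{tJ} · P⁻¹, and e^{tJ} can be computed block-by-block.

M has Jordan form
J =
  [-2,  1,  0]
  [ 0, -2,  1]
  [ 0,  0, -2]
(up to reordering of blocks).

Per-block formulas:
  For a 3×3 Jordan block J_3(-2): exp(t · J_3(-2)) = e^(-2t)·(I + t·N + (t^2/2)·N^2), where N is the 3×3 nilpotent shift.

After assembling e^{tJ} and conjugating by P, we get:

e^{tM} =
  [t*exp(-2*t) + exp(-2*t), t^2*exp(-2*t)/2 - t*exp(-2*t), -t^2*exp(-2*t) + 3*t*exp(-2*t)]
  [-2*t*exp(-2*t), -t^2*exp(-2*t) + 4*t*exp(-2*t) + exp(-2*t), 2*t^2*exp(-2*t) - 10*t*exp(-2*t)]
  [-t*exp(-2*t), -t^2*exp(-2*t)/2 + 2*t*exp(-2*t), t^2*exp(-2*t) - 5*t*exp(-2*t) + exp(-2*t)]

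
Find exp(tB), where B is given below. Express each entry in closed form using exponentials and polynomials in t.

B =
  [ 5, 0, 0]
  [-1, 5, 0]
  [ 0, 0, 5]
e^{tB} =
  [exp(5*t), 0, 0]
  [-t*exp(5*t), exp(5*t), 0]
  [0, 0, exp(5*t)]

Strategy: write B = P · J · P⁻¹ where J is a Jordan canonical form, so e^{tB} = P · e^{tJ} · P⁻¹, and e^{tJ} can be computed block-by-block.

B has Jordan form
J =
  [5, 1, 0]
  [0, 5, 0]
  [0, 0, 5]
(up to reordering of blocks).

Per-block formulas:
  For a 2×2 Jordan block J_2(5): exp(t · J_2(5)) = e^(5t)·(I + t·N), where N is the 2×2 nilpotent shift.
  For a 1×1 block at λ = 5: exp(t · [5]) = [e^(5t)].

After assembling e^{tJ} and conjugating by P, we get:

e^{tB} =
  [exp(5*t), 0, 0]
  [-t*exp(5*t), exp(5*t), 0]
  [0, 0, exp(5*t)]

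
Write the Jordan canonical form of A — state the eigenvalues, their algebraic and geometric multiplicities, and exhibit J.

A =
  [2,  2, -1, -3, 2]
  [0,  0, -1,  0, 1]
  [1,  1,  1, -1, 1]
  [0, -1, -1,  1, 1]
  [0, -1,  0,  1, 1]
J_3(1) ⊕ J_2(1)

The characteristic polynomial is
  det(x·I − A) = x^5 - 5*x^4 + 10*x^3 - 10*x^2 + 5*x - 1 = (x - 1)^5

Eigenvalues and multiplicities (the geometric multiplicity of λ is n − rank(A − λI), which equals the number of Jordan blocks for λ):
  λ = 1: algebraic multiplicity = 5, geometric multiplicity = 2

Determining the block sizes for each eigenvalue:
  λ = 1: with am = 5 and gm = 2, the partition is not yet determined (e.g. several partitions of 5 into 2 parts exist). Let N = A − (1)·I. Computing rank(N^1) = 3, rank(N^2) = 1, rank(N^3) = 0; the number of blocks of size ≥ j is rank(N^{j−1}) − rank(N^j), giving [2, 2, 1]. So we have 1 block(s) of size 3, 1 block(s) of size 2 → block sizes [3, 2]

Assembling the blocks gives a Jordan form
J =
  [1, 1, 0, 0, 0]
  [0, 1, 1, 0, 0]
  [0, 0, 1, 0, 0]
  [0, 0, 0, 1, 1]
  [0, 0, 0, 0, 1]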